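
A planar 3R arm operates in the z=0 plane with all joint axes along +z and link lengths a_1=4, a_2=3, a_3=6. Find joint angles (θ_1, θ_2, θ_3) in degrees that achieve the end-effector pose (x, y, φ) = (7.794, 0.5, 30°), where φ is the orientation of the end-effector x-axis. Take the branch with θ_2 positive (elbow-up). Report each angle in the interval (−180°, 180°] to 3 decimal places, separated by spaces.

wrist centre = target − a_3·(cos φ, sin φ) = (2.5978, -2.5000)
cos θ_2 = (12.9988−4²−3²)/(2·4·3) = -0.5000; θ_2 = 120.0033° (elbow-up)
β = atan2(-2.5000,2.5978) = -43.9004°; ψ = atan2(2.5980,2.4999) = 46.1029°
θ_1 = β − ψ = -90.0033°
θ_3 = φ − θ_1 − θ_2 = 0.0000° (wrapped to (-180°,180°])

-90.003 120.003 0.000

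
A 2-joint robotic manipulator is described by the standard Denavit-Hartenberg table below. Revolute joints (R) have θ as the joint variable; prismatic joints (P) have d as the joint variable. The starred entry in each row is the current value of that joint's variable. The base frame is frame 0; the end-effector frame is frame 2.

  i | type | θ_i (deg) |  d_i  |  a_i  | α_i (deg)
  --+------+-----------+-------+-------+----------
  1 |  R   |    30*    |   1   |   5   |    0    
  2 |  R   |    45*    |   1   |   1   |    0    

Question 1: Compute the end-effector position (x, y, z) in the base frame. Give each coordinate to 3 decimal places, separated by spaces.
4.589 3.466 2.000

after link 1: o_1 = (4.3301, 2.5000, 1.0000)
after link 2: o_2 = (4.5889, 3.4659, 2.0000)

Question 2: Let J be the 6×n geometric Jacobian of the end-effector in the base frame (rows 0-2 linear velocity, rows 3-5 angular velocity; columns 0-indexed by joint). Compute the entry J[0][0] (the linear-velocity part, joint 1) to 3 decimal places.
-3.466

axis z_0 = ẑ; lever o_n−o_0 = (4.5889,3.4659,2.0000)
cross product → J_v[:, 0] = (-3.4659,4.5889,0.0000)
J_ω[:, 0] = z_0
entry J[0][0] = -3.4659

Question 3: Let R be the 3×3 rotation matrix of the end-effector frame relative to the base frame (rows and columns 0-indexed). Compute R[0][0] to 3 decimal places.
0.259

End-effector x-axis (col 0 of R) = (0.2588,0.9659,0.0000)
R[0][0] = 0.2588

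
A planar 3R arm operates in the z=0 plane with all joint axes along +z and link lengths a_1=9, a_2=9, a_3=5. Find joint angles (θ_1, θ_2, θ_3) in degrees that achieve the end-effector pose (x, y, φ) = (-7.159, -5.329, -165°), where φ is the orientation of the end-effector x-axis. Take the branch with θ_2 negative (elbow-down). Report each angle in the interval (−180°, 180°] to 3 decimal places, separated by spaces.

-44.999 -149.998 29.997

wrist centre = target − a_3·(cos φ, sin φ) = (-2.3294, -4.0349)
cos θ_2 = (21.7064−9²−9²)/(2·9·9) = -0.8660; θ_2 = -149.9982° (elbow-down)
β = atan2(-4.0349,-2.3294) = -119.9981°; ψ = atan2(-4.5002,1.2059) = -74.9991°
θ_1 = β − ψ = -44.9990°
θ_3 = φ − θ_1 − θ_2 = 29.9972° (wrapped to (-180°,180°])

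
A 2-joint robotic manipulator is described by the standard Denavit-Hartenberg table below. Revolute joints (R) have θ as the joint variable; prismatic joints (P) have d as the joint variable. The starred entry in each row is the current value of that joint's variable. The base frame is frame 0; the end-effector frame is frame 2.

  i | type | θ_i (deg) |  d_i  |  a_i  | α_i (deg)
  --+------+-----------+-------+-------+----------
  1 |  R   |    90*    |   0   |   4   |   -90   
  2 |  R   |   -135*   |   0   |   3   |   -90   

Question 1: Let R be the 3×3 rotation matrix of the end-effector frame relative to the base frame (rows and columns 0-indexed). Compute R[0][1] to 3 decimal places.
End-effector y-axis (col 1 of R) = (1.0000,-0.0000,-0.0000)
R[0][1] = 1.0000

1.000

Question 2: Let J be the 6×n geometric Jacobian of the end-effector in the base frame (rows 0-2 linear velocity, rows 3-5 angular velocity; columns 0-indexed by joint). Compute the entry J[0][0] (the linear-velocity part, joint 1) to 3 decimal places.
axis z_0 = ẑ; lever o_n−o_0 = (0.0000,1.8787,2.1213)
cross product → J_v[:, 0] = (-1.8787,0.0000,0.0000)
J_ω[:, 0] = z_0
entry J[0][0] = -1.8787

-1.879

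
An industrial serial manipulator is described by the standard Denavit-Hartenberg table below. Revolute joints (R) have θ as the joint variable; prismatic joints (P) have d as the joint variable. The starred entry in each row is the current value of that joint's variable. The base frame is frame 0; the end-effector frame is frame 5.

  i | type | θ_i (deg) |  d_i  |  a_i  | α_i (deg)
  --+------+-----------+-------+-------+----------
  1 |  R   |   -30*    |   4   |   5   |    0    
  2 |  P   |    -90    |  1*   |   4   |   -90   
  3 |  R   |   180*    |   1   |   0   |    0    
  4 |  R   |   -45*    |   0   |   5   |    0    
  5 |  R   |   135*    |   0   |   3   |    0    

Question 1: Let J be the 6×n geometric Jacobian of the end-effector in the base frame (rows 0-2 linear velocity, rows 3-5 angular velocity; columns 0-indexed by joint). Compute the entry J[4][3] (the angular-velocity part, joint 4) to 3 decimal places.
-0.500

axis z_3 = (0.8660,-0.5000,0.0000); lever o_n−o_3 = (1.7678,3.0619,-0.5355)
cross product → J_v[:, 3] = (0.2678,0.4638,3.5355)
J_ω[:, 3] = z_3
entry J[4][3] = -0.5000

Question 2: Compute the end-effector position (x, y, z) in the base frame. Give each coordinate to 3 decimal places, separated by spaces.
after link 1: o_1 = (4.3301, -2.5000, 4.0000)
after link 2: o_2 = (2.3301, -5.9641, 5.0000)
after link 3: o_3 = (3.1962, -6.4641, 5.0000)
after link 4: o_4 = (4.9639, -3.4022, 1.4645)
after link 5: o_5 = (4.9639, -3.4022, 4.4645)

4.964 -3.402 4.464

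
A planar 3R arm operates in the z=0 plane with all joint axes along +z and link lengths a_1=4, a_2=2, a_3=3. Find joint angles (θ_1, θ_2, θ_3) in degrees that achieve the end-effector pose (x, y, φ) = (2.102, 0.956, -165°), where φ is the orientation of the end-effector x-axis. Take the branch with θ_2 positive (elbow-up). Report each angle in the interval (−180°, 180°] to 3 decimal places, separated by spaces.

0.004 60.003 134.993

wrist centre = target − a_3·(cos φ, sin φ) = (4.9998, 1.7325)
cos θ_2 = (27.9992−4²−2²)/(2·4·2) = 0.4999; θ_2 = 60.0034° (elbow-up)
β = atan2(1.7325,4.9998) = 19.1116°; ψ = atan2(1.7321,4.9999) = 19.1076°
θ_1 = β − ψ = 0.0040°
θ_3 = φ − θ_1 − θ_2 = 134.9926° (wrapped to (-180°,180°])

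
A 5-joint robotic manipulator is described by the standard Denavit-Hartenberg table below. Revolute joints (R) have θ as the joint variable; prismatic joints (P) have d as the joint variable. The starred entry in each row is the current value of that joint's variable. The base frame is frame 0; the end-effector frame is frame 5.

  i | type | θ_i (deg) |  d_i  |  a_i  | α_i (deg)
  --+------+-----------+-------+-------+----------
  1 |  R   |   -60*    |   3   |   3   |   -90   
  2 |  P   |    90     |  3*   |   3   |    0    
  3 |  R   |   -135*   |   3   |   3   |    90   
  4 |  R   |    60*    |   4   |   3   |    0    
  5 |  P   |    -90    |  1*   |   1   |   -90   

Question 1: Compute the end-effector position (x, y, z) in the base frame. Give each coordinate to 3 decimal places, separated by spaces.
after link 1: o_1 = (1.5000, -2.5981, 3.0000)
after link 2: o_2 = (4.0981, -1.0981, 0.0000)
after link 3: o_3 = (7.7568, -1.4352, 2.1213)
after link 4: o_4 = (9.1229, 1.3948, 6.0104)
after link 5: o_5 = (8.6425, 1.2268, 7.3299)

8.643 1.227 7.330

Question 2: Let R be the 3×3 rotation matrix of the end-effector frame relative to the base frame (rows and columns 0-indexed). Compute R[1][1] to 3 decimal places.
End-effector y-axis (col 1 of R) = (0.3536,-0.6124,-0.7071)
R[1][1] = -0.6124

-0.612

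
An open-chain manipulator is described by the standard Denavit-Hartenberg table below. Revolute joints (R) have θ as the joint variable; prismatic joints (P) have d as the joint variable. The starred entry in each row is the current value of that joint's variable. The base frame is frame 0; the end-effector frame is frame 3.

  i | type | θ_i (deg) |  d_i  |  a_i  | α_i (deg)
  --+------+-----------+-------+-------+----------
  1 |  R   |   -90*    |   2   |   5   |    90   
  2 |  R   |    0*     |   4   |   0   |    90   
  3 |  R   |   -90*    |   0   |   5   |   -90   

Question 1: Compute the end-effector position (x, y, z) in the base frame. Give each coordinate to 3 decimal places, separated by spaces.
after link 1: o_1 = (0.0000, -5.0000, 2.0000)
after link 2: o_2 = (-4.0000, -5.0000, 2.0000)
after link 3: o_3 = (1.0000, -5.0000, 2.0000)

1.000 -5.000 2.000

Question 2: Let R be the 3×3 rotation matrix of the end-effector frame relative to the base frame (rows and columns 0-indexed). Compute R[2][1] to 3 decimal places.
End-effector y-axis (col 1 of R) = (0.0000,-0.0000,1.0000)
R[2][1] = 1.0000

1.000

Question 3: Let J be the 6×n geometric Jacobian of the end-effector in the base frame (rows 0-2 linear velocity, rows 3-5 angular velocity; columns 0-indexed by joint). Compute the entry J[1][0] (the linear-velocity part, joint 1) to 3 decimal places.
1.000

axis z_0 = ẑ; lever o_n−o_0 = (1.0000,-5.0000,2.0000)
cross product → J_v[:, 0] = (5.0000,1.0000,-0.0000)
J_ω[:, 0] = z_0
entry J[1][0] = 1.0000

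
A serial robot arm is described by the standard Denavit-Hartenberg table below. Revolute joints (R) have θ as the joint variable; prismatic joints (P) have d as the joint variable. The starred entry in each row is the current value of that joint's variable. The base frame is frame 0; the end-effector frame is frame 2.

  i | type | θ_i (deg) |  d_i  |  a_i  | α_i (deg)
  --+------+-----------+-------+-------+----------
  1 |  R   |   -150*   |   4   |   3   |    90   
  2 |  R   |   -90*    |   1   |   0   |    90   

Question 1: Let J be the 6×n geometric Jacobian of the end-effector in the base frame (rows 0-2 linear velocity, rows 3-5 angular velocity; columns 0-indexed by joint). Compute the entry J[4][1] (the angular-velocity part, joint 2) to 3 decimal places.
0.866

axis z_1 = (-0.5000,0.8660,0.0000); lever o_n−o_1 = (-0.5000,0.8660,0.0000)
cross product → J_v[:, 1] = (-0.0000,-0.0000,0.0000)
J_ω[:, 1] = z_1
entry J[4][1] = 0.8660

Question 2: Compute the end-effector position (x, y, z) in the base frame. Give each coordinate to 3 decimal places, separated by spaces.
after link 1: o_1 = (-2.5981, -1.5000, 4.0000)
after link 2: o_2 = (-3.0981, -0.6340, 4.0000)

-3.098 -0.634 4.000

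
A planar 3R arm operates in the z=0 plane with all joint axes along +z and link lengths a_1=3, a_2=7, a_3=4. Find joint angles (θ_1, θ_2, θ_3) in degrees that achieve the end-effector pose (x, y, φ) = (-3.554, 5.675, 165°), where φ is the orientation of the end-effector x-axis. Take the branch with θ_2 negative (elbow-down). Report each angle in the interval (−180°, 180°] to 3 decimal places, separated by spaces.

wrist centre = target − a_3·(cos φ, sin φ) = (0.3097, 4.6397)
cos θ_2 = (21.6230−3²−7²)/(2·3·7) = -0.8661; θ_2 = -150.0109° (elbow-down)
β = atan2(4.6397,0.3097) = 86.1812°; ψ = atan2(-3.4989,-3.0628) = -131.1984°
θ_1 = β − ψ = 217.3796°
θ_3 = φ − θ_1 − θ_2 = 97.6313° (wrapped to (-180°,180°])

-142.620 -150.011 97.631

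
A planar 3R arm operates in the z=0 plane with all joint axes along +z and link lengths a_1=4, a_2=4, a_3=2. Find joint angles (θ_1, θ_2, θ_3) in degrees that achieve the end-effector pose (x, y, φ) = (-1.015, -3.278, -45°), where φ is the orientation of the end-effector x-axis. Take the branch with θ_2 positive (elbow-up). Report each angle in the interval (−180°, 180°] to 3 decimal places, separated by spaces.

wrist centre = target − a_3·(cos φ, sin φ) = (-2.4292, -1.8638)
cos θ_2 = (9.3748−4²−4²)/(2·4·4) = -0.7070; θ_2 = 134.9944° (elbow-up)
β = atan2(-1.8638,-2.4292) = -142.5032°; ψ = atan2(2.8287,1.1718) = 67.4972°
θ_1 = β − ψ = -210.0004°
θ_3 = φ − θ_1 − θ_2 = 30.0060° (wrapped to (-180°,180°])

150.000 134.994 30.006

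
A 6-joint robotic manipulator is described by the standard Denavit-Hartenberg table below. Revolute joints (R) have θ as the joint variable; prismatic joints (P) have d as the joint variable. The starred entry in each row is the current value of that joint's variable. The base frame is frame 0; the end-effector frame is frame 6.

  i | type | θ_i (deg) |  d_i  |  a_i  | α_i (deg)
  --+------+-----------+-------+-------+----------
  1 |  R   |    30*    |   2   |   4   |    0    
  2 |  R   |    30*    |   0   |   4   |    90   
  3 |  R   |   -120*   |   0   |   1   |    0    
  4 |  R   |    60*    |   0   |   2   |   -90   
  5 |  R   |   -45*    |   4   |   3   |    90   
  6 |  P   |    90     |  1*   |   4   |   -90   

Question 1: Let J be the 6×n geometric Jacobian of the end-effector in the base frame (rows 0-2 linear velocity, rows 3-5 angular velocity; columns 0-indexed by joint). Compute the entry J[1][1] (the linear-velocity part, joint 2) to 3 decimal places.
axis z_1 = (0.0000,0.0000,1.0000); lever o_n−o_1 = (8.5171,9.0953,0.1772)
cross product → J_v[:, 1] = (-9.0953,8.5171,0.0000)
J_ω[:, 1] = z_1
entry J[1][1] = 8.5171

8.517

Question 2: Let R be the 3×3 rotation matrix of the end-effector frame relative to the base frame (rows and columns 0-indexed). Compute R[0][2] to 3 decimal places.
End-effector z-axis (col 2 of R) = (-0.7891,0.0474,0.6124)
R[0][2] = -0.7891

-0.789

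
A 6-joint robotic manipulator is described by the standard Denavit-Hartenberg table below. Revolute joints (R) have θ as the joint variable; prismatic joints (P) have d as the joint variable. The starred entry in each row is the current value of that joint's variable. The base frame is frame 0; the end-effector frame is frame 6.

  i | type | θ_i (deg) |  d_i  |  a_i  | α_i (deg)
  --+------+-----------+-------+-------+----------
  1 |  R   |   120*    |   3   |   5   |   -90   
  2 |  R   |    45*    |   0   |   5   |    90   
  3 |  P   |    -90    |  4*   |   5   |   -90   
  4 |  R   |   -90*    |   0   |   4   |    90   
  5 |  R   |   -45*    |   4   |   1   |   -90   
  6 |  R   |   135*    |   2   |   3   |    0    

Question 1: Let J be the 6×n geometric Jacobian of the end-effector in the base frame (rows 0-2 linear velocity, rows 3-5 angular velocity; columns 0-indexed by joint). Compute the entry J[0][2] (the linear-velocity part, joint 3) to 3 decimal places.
prismatic axis z_2 = (-0.3536,0.6124,0.7071)
J_v[:, 2] = z_2; J_ω[:, 2] = (0,0,0)
entry J[0][2] = -0.3536

-0.354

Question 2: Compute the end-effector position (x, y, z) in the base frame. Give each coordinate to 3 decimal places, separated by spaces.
after link 1: o_1 = (-2.5000, 4.3301, 3.0000)
after link 2: o_2 = (-4.2678, 7.3920, -0.5355)
after link 3: o_3 = (-1.3519, 12.3415, 2.2929)
after link 4: o_4 = (-2.7661, 14.7910, 5.1213)
after link 5: o_5 = (-6.2302, 12.7910, 6.1213)
after link 6: o_6 = (-5.3931, 15.5837, 4.0000)

-5.393 15.584 4.000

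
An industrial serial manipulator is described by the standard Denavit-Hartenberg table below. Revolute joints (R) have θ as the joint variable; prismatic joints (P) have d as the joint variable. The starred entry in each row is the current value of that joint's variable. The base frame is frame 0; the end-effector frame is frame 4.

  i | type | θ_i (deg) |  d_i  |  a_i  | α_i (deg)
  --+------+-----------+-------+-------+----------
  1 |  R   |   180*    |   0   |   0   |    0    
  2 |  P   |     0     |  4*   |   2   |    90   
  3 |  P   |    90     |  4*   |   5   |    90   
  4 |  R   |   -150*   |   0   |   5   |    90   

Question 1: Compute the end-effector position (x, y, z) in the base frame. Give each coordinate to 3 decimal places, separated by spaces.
after link 1: o_1 = (0.0000, 0.0000, 0.0000)
after link 2: o_2 = (-2.0000, 0.0000, 4.0000)
after link 3: o_3 = (-2.0000, 4.0000, 9.0000)
after link 4: o_4 = (-2.0000, 1.5000, 4.6699)

-2.000 1.500 4.670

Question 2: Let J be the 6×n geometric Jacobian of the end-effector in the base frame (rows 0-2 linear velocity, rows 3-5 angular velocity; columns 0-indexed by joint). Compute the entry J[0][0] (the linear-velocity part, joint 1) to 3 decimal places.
-1.500

axis z_0 = ẑ; lever o_n−o_0 = (-2.0000,1.5000,4.6699)
cross product → J_v[:, 0] = (-1.5000,-2.0000,0.0000)
J_ω[:, 0] = z_0
entry J[0][0] = -1.5000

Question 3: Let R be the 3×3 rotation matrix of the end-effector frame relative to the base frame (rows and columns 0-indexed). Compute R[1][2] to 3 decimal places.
0.866

End-effector z-axis (col 2 of R) = (0.0000,0.8660,-0.5000)
R[1][2] = 0.8660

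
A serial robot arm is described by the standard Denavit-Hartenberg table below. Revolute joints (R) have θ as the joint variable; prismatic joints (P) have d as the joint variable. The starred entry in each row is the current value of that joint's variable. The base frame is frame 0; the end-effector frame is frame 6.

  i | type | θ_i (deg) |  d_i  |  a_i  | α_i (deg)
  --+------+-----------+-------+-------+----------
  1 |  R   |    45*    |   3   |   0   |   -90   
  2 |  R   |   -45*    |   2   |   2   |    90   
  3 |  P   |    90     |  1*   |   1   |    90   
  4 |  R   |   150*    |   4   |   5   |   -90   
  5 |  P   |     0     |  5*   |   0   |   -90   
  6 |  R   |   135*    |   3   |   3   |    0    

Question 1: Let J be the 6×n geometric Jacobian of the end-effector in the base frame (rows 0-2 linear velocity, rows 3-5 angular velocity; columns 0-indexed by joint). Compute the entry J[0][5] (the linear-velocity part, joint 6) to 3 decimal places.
0.900

axis z_5 = (-0.5000,-0.5000,-0.7071); lever o_n−o_5 = (-3.9373,0.1608,-1.5723)
cross product → J_v[:, 5] = (0.8999,1.9979,-2.0490)
J_ω[:, 5] = z_5
entry J[0][5] = 0.8999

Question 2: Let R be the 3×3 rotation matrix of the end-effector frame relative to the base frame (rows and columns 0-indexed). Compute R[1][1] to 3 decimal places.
0.666

End-effector y-axis (col 1 of R) = (0.3000,0.6660,-0.6830)
R[1][1] = 0.6660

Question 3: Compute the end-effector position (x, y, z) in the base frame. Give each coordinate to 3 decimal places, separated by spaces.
2.186 0.868 5.083

after link 1: o_1 = (0.0000, 0.0000, 3.0000)
after link 2: o_2 = (-0.4142, 2.4142, 4.4142)
after link 3: o_3 = (-1.6213, 2.6213, 5.1213)
after link 4: o_4 = (2.1905, 0.3095, 9.7175)
after link 5: o_5 = (6.1234, 0.7068, 6.6557)
after link 6: o_6 = (2.1861, 0.8676, 5.0834)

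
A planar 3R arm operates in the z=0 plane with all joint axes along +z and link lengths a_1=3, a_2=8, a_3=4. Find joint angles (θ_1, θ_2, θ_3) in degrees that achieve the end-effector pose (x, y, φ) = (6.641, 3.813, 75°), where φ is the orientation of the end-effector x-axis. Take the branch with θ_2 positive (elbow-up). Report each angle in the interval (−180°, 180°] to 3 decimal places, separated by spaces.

wrist centre = target − a_3·(cos φ, sin φ) = (5.6057, -0.0507)
cos θ_2 = (31.4267−3²−8²)/(2·3·8) = -0.8661; θ_2 = 150.0097° (elbow-up)
β = atan2(-0.0507,5.6057) = -0.5182°; ψ = atan2(3.9988,-3.9289) = 134.4945°
θ_1 = β − ψ = -135.0127°
θ_3 = φ − θ_1 − θ_2 = 60.0030° (wrapped to (-180°,180°])

-135.013 150.010 60.003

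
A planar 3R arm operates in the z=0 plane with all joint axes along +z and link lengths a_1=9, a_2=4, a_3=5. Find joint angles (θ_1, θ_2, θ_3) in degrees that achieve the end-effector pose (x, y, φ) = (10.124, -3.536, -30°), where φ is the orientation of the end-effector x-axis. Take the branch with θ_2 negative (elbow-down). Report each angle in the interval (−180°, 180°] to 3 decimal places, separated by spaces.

9.723 -150.006 110.283

wrist centre = target − a_3·(cos φ, sin φ) = (5.7939, -1.0360)
cos θ_2 = (34.6423−9²−4²)/(2·9·4) = -0.8661; θ_2 = -150.0062° (elbow-down)
β = atan2(-1.0360,5.7939) = -10.1379°; ψ = atan2(-1.9996,5.5357) = -19.8610°
θ_1 = β − ψ = 9.7231°
θ_3 = φ − θ_1 − θ_2 = 110.2832° (wrapped to (-180°,180°])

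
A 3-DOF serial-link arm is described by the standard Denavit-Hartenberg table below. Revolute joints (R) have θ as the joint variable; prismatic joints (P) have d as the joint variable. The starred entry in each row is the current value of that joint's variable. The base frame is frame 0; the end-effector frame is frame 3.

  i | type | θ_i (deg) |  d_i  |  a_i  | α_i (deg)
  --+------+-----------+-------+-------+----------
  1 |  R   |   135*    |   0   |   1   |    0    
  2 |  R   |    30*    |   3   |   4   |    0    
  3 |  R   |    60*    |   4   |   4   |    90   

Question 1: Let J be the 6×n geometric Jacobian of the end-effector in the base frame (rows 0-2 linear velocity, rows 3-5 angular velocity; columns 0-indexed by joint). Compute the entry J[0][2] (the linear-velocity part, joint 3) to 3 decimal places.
axis z_2 = (0.0000,0.0000,1.0000); lever o_n−o_2 = (-2.8284,-2.8284,4.0000)
cross product → J_v[:, 2] = (2.8284,-2.8284,0.0000)
J_ω[:, 2] = z_2
entry J[0][2] = 2.8284

2.828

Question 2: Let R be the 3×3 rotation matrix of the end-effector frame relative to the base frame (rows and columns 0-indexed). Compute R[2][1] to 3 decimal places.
End-effector y-axis (col 1 of R) = (0.0000,-0.0000,1.0000)
R[2][1] = 1.0000

1.000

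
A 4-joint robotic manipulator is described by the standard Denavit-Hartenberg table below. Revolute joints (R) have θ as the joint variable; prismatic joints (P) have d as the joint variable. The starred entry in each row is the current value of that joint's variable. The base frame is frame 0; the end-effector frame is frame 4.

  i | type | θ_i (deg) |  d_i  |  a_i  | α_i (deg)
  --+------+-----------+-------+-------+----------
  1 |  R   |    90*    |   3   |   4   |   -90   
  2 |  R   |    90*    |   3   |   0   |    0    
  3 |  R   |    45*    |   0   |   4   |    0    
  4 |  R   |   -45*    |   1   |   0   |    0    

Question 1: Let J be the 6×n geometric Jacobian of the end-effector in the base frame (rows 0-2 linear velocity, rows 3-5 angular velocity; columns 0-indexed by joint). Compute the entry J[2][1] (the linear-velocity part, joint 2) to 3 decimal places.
2.828

axis z_1 = (-1.0000,0.0000,0.0000); lever o_n−o_1 = (-4.0000,-2.8284,-2.8284)
cross product → J_v[:, 1] = (-0.0000,-2.8284,2.8284)
J_ω[:, 1] = z_1
entry J[2][1] = 2.8284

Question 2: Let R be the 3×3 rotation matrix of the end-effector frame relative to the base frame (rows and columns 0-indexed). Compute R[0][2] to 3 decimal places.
End-effector z-axis (col 2 of R) = (-1.0000,0.0000,0.0000)
R[0][2] = -1.0000

-1.000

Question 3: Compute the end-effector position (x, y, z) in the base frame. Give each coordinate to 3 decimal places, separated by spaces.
-4.000 1.172 0.172

after link 1: o_1 = (0.0000, 4.0000, 3.0000)
after link 2: o_2 = (-3.0000, 4.0000, 3.0000)
after link 3: o_3 = (-3.0000, 1.1716, 0.1716)
after link 4: o_4 = (-4.0000, 1.1716, 0.1716)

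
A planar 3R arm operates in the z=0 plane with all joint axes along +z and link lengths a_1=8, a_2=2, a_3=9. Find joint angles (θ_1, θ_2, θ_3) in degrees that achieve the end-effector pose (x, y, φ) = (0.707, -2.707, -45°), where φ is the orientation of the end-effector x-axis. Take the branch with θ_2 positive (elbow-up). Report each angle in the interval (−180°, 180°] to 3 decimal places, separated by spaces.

134.999 134.995 45.006

wrist centre = target − a_3·(cos φ, sin φ) = (-5.6570, 3.6570)
cos θ_2 = (45.3746−8²−2²)/(2·8·2) = -0.7070; θ_2 = 134.9950° (elbow-up)
β = atan2(3.6570,-5.6570) = 147.1192°; ψ = atan2(1.4143,6.5859) = 12.1203°
θ_1 = β − ψ = 134.9989°
θ_3 = φ − θ_1 − θ_2 = 45.0061° (wrapped to (-180°,180°])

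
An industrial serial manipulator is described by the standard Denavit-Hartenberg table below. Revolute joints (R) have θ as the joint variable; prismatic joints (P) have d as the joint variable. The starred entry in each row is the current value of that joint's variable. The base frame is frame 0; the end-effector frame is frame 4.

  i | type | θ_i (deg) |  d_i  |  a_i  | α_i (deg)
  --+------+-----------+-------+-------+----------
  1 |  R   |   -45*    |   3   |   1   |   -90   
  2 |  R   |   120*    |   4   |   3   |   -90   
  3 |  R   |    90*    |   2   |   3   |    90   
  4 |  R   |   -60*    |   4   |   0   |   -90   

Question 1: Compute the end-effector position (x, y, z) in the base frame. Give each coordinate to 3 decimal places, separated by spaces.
after link 1: o_1 = (0.7071, -0.7071, 3.0000)
after link 2: o_2 = (2.4749, 3.1820, 0.4019)
after link 3: o_3 = (-0.8712, 2.2854, 1.4019)
after link 4: o_4 = (-2.2854, 3.6996, -2.0622)

-2.285 3.700 -2.062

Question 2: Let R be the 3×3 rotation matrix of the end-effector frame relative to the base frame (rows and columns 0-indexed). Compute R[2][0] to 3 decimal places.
End-effector x-axis (col 0 of R) = (0.1768,-0.8839,-0.4330)
R[2][0] = -0.4330

-0.433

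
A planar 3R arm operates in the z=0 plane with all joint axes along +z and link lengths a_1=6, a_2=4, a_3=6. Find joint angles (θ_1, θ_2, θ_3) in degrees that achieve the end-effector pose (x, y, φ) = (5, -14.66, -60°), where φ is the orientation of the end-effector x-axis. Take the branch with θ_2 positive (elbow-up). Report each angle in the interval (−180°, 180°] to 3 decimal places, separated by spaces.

-90.004 30.011 -0.007

wrist centre = target − a_3·(cos φ, sin φ) = (2.0000, -9.4638)
cos θ_2 = (93.5644−6²−4²)/(2·6·4) = 0.8659; θ_2 = 30.0115° (elbow-up)
β = atan2(-9.4638,2.0000) = -78.0672°; ψ = atan2(2.0007,9.4637) = 11.9370°
θ_1 = β − ψ = -90.0042°
θ_3 = φ − θ_1 − θ_2 = -0.0073° (wrapped to (-180°,180°])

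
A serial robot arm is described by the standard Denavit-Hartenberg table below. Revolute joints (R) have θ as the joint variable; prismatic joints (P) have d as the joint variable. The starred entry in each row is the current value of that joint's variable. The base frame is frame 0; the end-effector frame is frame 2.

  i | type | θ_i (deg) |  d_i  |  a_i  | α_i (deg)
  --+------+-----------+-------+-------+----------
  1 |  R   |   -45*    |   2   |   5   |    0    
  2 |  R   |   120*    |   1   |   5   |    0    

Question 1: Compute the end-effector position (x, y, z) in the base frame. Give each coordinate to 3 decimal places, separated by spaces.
after link 1: o_1 = (3.5355, -3.5355, 2.0000)
after link 2: o_2 = (4.8296, 1.2941, 3.0000)

4.830 1.294 3.000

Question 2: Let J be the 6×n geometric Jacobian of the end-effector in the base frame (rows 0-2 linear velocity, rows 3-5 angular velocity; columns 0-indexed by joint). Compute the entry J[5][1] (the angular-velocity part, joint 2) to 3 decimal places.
1.000

axis z_1 = (0.0000,0.0000,1.0000); lever o_n−o_1 = (1.2941,4.8296,1.0000)
cross product → J_v[:, 1] = (-4.8296,1.2941,0.0000)
J_ω[:, 1] = z_1
entry J[5][1] = 1.0000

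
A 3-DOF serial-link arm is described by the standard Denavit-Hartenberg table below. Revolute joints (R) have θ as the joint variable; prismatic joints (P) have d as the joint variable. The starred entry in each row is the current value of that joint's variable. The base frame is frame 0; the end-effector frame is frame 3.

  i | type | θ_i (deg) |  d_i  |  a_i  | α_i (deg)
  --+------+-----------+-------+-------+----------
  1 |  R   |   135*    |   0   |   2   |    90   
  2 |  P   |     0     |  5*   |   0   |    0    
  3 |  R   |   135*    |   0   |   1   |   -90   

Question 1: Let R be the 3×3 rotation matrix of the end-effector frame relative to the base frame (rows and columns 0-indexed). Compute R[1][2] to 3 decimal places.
-0.500

End-effector z-axis (col 2 of R) = (0.5000,-0.5000,-0.7071)
R[1][2] = -0.5000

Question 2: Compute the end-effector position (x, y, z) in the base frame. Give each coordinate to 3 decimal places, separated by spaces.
after link 1: o_1 = (-1.4142, 1.4142, 0.0000)
after link 2: o_2 = (2.1213, 4.9497, 0.0000)
after link 3: o_3 = (2.6213, 4.4497, 0.7071)

2.621 4.450 0.707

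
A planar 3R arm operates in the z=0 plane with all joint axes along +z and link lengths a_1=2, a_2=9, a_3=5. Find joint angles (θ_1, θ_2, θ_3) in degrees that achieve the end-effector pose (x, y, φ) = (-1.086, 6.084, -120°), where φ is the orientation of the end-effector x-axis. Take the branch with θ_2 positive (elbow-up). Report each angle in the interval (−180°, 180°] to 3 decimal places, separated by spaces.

wrist centre = target − a_3·(cos φ, sin φ) = (1.4140, 10.4141)
cos θ_2 = (110.4534−2²−9²)/(2·2·9) = 0.7070; θ_2 = 45.0054° (elbow-up)
β = atan2(10.4141,1.4140) = 82.2678°; ψ = atan2(6.3646,8.3634) = 37.2713°
θ_1 = β − ψ = 44.9965°
θ_3 = φ − θ_1 − θ_2 = 149.9981° (wrapped to (-180°,180°])

44.996 45.005 149.998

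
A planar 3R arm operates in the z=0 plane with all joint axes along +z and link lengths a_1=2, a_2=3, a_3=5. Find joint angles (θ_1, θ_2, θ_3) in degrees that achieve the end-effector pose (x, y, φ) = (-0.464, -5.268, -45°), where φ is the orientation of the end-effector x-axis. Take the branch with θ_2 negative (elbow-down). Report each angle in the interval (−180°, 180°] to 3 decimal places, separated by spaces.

wrist centre = target − a_3·(cos φ, sin φ) = (-3.9995, -1.7325)
cos θ_2 = (18.9977−2²−3²)/(2·2·3) = 0.4998; θ_2 = -60.0126° (elbow-down)
β = atan2(-1.7325,-3.9995) = -156.5793°; ψ = atan2(-2.5984,3.4994) = -36.5947°
θ_1 = β − ψ = -119.9846°
θ_3 = φ − θ_1 − θ_2 = 134.9972° (wrapped to (-180°,180°])

-119.985 -60.013 134.997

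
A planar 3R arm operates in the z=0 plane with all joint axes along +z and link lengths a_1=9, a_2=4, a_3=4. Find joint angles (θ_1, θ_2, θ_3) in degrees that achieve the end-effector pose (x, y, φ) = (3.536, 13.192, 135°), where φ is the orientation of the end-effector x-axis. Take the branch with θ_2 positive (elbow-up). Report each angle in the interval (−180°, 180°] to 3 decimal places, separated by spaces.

44.997 45.002 45.001

wrist centre = target − a_3·(cos φ, sin φ) = (6.3644, 10.3636)
cos θ_2 = (147.9096−9²−4²)/(2·9·4) = 0.7071; θ_2 = 45.0024° (elbow-up)
β = atan2(10.3636,6.3644) = 58.4453°; ψ = atan2(2.8285,11.8283) = 13.4488°
θ_1 = β − ψ = 44.9965°
θ_3 = φ − θ_1 − θ_2 = 45.0011° (wrapped to (-180°,180°])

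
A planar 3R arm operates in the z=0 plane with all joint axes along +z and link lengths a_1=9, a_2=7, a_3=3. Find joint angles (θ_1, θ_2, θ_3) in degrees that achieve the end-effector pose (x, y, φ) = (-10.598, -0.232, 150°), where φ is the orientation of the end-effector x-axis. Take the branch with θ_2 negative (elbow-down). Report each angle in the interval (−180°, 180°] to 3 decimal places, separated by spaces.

-120.000 -120.001 30.001

wrist centre = target − a_3·(cos φ, sin φ) = (-7.9999, -1.7320)
cos θ_2 = (66.9986−9²−7²)/(2·9·7) = -0.5000; θ_2 = -120.0007° (elbow-down)
β = atan2(-1.7320,-7.9999) = -167.7839°; ψ = atan2(-6.0621,5.4999) = -47.7838°
θ_1 = β − ψ = -120.0000°
θ_3 = φ − θ_1 − θ_2 = 30.0008° (wrapped to (-180°,180°])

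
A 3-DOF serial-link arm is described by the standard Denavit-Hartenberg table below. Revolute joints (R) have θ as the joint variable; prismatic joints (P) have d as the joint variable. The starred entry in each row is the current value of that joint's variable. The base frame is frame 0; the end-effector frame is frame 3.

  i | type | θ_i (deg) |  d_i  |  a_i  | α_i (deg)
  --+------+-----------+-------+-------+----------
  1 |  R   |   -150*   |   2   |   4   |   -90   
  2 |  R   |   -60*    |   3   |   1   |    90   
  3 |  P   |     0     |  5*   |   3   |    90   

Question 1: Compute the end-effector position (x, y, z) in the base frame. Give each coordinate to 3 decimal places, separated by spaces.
0.054 -3.433 7.964

after link 1: o_1 = (-3.4641, -2.0000, 2.0000)
after link 2: o_2 = (-2.3971, -4.8481, 2.8660)
after link 3: o_3 = (0.0538, -3.4330, 7.9641)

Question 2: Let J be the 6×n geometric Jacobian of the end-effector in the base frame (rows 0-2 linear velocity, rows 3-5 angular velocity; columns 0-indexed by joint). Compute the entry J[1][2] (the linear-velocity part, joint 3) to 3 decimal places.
prismatic axis z_2 = (0.7500,0.4330,0.5000)
J_v[:, 2] = z_2; J_ω[:, 2] = (0,0,0)
entry J[1][2] = 0.4330

0.433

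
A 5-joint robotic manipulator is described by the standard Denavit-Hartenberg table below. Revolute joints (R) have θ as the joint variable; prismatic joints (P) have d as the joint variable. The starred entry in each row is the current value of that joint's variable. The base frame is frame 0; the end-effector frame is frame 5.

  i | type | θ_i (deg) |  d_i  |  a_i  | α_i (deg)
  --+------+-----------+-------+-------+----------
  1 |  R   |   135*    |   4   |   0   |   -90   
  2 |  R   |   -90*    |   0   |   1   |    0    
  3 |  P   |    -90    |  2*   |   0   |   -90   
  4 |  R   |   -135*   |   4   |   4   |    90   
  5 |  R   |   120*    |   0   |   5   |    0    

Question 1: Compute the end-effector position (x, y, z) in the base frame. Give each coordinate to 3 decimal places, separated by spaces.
after link 1: o_1 = (0.0000, 0.0000, 4.0000)
after link 2: o_2 = (0.0000, 0.0000, 5.0000)
after link 3: o_3 = (-1.4142, -1.4142, 5.0000)
after link 4: o_4 = (-5.4142, -1.4142, 9.0000)
after link 5: o_5 = (-2.9142, -1.4142, 13.3301)

-2.914 -1.414 13.330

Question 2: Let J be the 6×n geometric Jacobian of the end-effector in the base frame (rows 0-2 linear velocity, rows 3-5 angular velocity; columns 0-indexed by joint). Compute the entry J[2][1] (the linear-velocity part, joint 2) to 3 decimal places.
-1.061

axis z_1 = (-0.7071,-0.7071,0.0000); lever o_n−o_1 = (-2.9142,-1.4142,9.3301)
cross product → J_v[:, 1] = (-6.5974,6.5974,-1.0607)
J_ω[:, 1] = z_1
entry J[2][1] = -1.0607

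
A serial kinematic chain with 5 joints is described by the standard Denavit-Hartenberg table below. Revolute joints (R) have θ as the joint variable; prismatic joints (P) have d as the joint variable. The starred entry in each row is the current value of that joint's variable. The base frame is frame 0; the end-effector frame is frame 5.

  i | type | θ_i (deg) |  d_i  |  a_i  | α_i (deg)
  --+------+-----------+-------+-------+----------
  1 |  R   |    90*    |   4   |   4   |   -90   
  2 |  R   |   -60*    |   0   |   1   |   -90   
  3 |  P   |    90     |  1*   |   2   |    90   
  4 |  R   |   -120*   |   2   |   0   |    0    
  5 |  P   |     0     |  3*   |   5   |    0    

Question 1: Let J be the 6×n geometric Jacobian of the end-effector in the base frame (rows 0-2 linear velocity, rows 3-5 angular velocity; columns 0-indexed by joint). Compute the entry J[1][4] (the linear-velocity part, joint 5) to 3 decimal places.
0.500

prismatic axis z_4 = (0.0000,0.5000,0.8660)
J_v[:, 4] = z_4; J_ω[:, 4] = (0,0,0)
entry J[1][4] = 0.5000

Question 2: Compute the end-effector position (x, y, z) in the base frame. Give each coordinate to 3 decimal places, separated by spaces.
-0.500 4.116 10.861

after link 1: o_1 = (0.0000, 4.0000, 4.0000)
after link 2: o_2 = (0.0000, 4.5000, 4.8660)
after link 3: o_3 = (2.0000, 5.3660, 4.3660)
after link 4: o_4 = (2.0000, 6.3660, 6.0981)
after link 5: o_5 = (-0.5000, 4.1160, 10.8612)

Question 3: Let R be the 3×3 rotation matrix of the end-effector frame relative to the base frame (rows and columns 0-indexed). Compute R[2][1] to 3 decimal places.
End-effector y-axis (col 1 of R) = (0.8660,-0.4330,0.2500)
R[2][1] = 0.2500

0.250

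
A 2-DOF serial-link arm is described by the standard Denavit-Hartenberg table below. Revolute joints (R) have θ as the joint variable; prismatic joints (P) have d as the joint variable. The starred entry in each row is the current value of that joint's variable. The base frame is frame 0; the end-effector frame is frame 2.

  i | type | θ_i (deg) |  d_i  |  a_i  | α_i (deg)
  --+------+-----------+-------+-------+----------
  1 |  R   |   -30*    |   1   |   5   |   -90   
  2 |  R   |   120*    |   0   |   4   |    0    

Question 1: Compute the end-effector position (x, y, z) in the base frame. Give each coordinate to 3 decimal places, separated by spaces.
after link 1: o_1 = (4.3301, -2.5000, 1.0000)
after link 2: o_2 = (2.5981, -1.5000, -2.4641)

2.598 -1.500 -2.464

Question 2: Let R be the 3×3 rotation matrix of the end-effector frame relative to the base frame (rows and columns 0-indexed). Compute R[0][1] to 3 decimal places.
-0.750

End-effector y-axis (col 1 of R) = (-0.7500,0.4330,0.5000)
R[0][1] = -0.7500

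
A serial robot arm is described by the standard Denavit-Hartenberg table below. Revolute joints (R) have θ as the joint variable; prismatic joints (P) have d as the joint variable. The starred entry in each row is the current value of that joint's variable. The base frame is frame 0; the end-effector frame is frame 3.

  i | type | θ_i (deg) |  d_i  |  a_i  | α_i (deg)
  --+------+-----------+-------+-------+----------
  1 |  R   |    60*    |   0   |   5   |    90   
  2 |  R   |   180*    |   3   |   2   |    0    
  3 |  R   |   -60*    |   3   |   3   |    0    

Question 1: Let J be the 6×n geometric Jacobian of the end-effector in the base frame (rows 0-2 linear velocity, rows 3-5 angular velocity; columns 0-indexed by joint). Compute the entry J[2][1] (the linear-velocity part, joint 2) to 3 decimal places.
axis z_1 = (0.8660,-0.5000,0.0000); lever o_n−o_1 = (3.4462,-6.0311,2.5981)
cross product → J_v[:, 1] = (-1.2990,-2.2500,-3.5000)
J_ω[:, 1] = z_1
entry J[2][1] = -3.5000

-3.500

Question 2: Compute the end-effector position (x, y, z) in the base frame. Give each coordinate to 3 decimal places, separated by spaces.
after link 1: o_1 = (2.5000, 4.3301, 0.0000)
after link 2: o_2 = (4.0981, 1.0981, 0.0000)
after link 3: o_3 = (5.9462, -1.7010, 2.5981)

5.946 -1.701 2.598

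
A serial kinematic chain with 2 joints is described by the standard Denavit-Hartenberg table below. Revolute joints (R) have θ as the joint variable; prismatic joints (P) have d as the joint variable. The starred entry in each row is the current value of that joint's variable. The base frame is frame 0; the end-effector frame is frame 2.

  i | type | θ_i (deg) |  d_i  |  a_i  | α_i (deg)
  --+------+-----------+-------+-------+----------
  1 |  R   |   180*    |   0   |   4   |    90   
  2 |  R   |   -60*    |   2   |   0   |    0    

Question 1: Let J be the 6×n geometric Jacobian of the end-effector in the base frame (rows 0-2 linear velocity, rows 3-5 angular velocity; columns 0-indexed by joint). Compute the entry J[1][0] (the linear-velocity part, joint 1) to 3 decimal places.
axis z_0 = ẑ; lever o_n−o_0 = (-4.0000,2.0000,0.0000)
cross product → J_v[:, 0] = (-2.0000,-4.0000,0.0000)
J_ω[:, 0] = z_0
entry J[1][0] = -4.0000

-4.000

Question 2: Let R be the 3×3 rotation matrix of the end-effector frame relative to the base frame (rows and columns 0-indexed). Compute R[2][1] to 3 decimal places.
0.500

End-effector y-axis (col 1 of R) = (-0.8660,0.0000,0.5000)
R[2][1] = 0.5000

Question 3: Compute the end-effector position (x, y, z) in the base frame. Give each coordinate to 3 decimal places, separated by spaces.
after link 1: o_1 = (-4.0000, 0.0000, 0.0000)
after link 2: o_2 = (-4.0000, 2.0000, 0.0000)

-4.000 2.000 0.000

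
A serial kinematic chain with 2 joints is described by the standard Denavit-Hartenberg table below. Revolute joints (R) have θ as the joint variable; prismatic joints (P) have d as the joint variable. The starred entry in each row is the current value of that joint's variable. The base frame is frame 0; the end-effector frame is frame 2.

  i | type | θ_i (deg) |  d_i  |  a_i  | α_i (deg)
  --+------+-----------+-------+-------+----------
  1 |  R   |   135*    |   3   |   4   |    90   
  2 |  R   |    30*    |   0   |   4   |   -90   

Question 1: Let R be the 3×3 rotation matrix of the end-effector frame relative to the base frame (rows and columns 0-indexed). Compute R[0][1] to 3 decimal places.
End-effector y-axis (col 1 of R) = (-0.7071,-0.7071,-0.0000)
R[0][1] = -0.7071

-0.707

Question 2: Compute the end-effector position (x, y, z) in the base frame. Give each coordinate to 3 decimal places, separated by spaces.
after link 1: o_1 = (-2.8284, 2.8284, 3.0000)
after link 2: o_2 = (-5.2779, 5.2779, 5.0000)

-5.278 5.278 5.000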